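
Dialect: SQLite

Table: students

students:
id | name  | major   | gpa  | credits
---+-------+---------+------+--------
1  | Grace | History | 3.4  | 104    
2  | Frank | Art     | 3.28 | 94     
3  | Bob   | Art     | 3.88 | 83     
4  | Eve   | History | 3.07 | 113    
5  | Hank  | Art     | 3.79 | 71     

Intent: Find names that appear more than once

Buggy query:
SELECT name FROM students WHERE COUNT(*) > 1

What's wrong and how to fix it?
Bug: COUNT(*) is an aggregate and cannot be used in WHERE

Fix: Group first, then use HAVING for the count condition

Corrected query:
SELECT name FROM students GROUP BY name HAVING COUNT(*) > 1

Result:
(no rows)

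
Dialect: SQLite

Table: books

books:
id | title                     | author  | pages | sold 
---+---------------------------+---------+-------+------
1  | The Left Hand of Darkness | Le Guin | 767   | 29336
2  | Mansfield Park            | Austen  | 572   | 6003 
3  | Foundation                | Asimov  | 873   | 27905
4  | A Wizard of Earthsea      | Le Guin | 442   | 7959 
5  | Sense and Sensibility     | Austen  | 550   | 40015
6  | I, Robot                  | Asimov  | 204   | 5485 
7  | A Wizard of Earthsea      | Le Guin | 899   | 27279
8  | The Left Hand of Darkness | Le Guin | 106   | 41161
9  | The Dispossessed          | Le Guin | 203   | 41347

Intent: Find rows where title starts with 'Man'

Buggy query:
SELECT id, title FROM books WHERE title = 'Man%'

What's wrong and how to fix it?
Bug: '=' compares the literal string including the % character; pattern matching needs LIKE

Fix: Use LIKE for wildcard pattern matching

Corrected query:
SELECT id, title FROM books WHERE title LIKE 'Man%'

Result:
id | title         
---+---------------
2  | Mansfield Park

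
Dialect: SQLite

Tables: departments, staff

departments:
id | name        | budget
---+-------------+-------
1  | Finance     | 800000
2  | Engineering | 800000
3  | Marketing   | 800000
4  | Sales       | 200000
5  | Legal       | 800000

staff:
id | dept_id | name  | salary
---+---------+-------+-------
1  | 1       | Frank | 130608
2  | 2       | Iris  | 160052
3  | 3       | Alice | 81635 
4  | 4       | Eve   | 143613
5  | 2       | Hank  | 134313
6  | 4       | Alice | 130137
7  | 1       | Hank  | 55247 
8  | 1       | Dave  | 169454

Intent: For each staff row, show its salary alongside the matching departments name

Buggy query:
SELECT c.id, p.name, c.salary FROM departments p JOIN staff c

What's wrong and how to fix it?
Bug: Missing join condition: each staff row is matched to all departments rows instead of just its own

Fix: Specify the join condition linking the foreign key to the parent id

Corrected query:
SELECT c.id, p.name, c.salary FROM departments p JOIN staff c ON c.dept_id = p.id

Result:
id | name        | salary
---+-------------+-------
1  | Finance     | 130608
2  | Engineering | 160052
3  | Marketing   | 81635 
4  | Sales       | 143613
5  | Engineering | 134313
6  | Sales       | 130137
7  | Finance     | 55247 
8  | Finance     | 169454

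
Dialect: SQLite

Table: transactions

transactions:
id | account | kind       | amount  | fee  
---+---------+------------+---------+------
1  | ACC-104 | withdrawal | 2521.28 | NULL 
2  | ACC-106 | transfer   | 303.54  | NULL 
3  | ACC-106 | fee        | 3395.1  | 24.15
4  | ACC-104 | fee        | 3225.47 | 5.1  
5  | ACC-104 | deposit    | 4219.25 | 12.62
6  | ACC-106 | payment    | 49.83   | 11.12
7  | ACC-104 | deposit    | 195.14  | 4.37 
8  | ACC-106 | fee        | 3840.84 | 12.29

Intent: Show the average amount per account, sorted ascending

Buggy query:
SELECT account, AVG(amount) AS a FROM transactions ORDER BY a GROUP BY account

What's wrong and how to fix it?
Bug: ORDER BY appears before GROUP BY; SQL clause order requires GROUP BY first

Fix: Move ORDER BY to the end, after GROUP BY

Corrected query:
SELECT account, AVG(amount) AS a FROM transactions GROUP BY account ORDER BY a

Result:
account | a        
--------+----------
ACC-106 | 1897.3275
ACC-104 | 2540.285 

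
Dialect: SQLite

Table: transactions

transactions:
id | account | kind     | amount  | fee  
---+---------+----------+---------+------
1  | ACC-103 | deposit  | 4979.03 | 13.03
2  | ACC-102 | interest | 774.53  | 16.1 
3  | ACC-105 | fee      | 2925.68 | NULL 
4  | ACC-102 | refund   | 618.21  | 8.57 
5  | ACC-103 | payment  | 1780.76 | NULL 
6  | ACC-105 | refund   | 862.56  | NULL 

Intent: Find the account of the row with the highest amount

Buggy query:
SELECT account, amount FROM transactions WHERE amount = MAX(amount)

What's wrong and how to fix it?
Bug: WHERE is evaluated per row; an aggregate over the whole table isn't defined there

Fix: Use a subquery: WHERE amount = (SELECT MAX(amount) FROM transactions)

Corrected query:
SELECT account, amount FROM transactions WHERE amount = (SELECT MAX(amount) FROM transactions)

Result:
account | amount 
--------+--------
ACC-103 | 4979.03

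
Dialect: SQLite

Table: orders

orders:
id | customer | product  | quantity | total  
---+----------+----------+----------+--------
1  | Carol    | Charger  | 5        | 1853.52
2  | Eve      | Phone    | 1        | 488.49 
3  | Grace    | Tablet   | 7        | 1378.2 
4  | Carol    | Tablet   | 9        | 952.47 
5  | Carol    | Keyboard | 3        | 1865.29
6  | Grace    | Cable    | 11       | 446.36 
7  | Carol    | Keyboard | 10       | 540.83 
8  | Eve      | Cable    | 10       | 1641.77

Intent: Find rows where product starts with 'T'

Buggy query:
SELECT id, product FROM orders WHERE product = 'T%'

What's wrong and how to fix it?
Bug: '=' compares the literal string including the % character; pattern matching needs LIKE

Fix: Use LIKE for wildcard pattern matching

Corrected query:
SELECT id, product FROM orders WHERE product LIKE 'T%'

Result:
id | product
---+--------
3  | Tablet 
4  | Tablet 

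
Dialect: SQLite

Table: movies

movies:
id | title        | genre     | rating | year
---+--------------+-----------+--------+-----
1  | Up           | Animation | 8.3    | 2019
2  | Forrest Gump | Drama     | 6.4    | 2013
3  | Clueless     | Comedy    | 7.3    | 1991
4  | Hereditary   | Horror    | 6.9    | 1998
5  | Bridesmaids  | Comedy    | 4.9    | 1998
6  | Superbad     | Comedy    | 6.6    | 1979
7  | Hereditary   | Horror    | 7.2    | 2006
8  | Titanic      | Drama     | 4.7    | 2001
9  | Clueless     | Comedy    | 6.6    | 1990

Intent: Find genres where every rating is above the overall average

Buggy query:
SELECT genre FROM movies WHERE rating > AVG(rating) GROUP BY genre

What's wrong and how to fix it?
Bug: AVG() is an aggregate; it can't sit directly in WHERE

Fix: Use a subquery for AVG and a HAVING MIN(...) filter so the condition holds for every row in the group

Corrected query:
SELECT genre FROM movies GROUP BY genre HAVING MIN(rating) > (SELECT AVG(rating) FROM movies)

Result:
genre    
---------
Animation
Horror   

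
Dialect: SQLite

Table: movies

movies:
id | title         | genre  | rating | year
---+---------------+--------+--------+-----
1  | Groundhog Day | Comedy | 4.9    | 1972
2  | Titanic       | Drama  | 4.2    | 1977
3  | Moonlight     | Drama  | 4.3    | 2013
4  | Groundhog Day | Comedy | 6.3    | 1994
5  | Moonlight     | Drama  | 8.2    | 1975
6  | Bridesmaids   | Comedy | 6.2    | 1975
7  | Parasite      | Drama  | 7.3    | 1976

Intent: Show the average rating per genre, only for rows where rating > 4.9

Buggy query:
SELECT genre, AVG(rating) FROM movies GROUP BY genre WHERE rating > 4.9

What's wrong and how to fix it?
Bug: WHERE cannot follow GROUP BY

Fix: Place WHERE between FROM and GROUP BY

Corrected query:
SELECT genre, AVG(rating) FROM movies WHERE rating > 4.9 GROUP BY genre

Result:
genre  | AVG(rating)
-------+------------
Comedy | 6.25       
Drama  | 7.75       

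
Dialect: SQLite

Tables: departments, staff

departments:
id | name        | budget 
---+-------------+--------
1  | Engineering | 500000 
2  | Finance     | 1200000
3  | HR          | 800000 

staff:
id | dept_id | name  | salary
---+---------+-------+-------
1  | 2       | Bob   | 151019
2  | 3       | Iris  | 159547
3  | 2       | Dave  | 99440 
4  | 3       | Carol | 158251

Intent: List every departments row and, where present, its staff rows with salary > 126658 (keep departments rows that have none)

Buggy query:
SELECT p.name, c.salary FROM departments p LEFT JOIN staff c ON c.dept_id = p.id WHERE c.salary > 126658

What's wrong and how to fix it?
Bug: A WHERE condition on the right-hand table after LEFT JOIN drops unmatched parents

Fix: Move the right-table condition into the ON clause so unmatched parents are kept

Corrected query:
SELECT p.name, c.salary FROM departments p LEFT JOIN staff c ON c.dept_id = p.id AND c.salary > 126658

Result:
name        | salary
------------+-------
Engineering | NULL  
Finance     | 151019
HR          | 158251
HR          | 159547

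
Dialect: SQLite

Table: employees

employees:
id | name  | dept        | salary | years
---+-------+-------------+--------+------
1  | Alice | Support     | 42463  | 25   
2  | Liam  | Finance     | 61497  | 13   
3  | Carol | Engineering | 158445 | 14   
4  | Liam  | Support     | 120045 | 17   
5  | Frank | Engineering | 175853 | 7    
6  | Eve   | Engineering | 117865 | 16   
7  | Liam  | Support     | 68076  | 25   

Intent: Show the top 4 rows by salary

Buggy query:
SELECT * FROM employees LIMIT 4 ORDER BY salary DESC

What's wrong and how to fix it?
Bug: LIMIT must come after ORDER BY

Fix: Sort with ORDER BY, then apply LIMIT

Corrected query:
SELECT * FROM employees ORDER BY salary DESC LIMIT 4

Result:
id | name  | dept        | salary | years
---+-------+-------------+--------+------
5  | Frank | Engineering | 175853 | 7    
3  | Carol | Engineering | 158445 | 14   
4  | Liam  | Support     | 120045 | 17   
6  | Eve   | Engineering | 117865 | 16   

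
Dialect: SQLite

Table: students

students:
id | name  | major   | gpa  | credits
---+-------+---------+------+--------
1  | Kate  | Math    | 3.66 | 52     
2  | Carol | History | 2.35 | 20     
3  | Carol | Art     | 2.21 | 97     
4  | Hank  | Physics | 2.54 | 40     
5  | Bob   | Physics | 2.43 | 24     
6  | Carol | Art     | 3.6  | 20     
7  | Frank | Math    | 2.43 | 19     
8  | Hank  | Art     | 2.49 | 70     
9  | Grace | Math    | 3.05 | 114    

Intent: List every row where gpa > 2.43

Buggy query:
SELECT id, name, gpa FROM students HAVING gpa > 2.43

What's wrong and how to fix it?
Bug: HAVING filters the output of aggregation, but this query has no GROUP BY and no aggregate functions, so SQLite rejects it (HAVING clause on a non-aggregate query); the condition here is per row

Fix: Use WHERE for row-level filtering

Corrected query:
SELECT id, name, gpa FROM students WHERE gpa > 2.43

Result:
id | name  | gpa 
---+-------+-----
1  | Kate  | 3.66
4  | Hank  | 2.54
6  | Carol | 3.6 
8  | Hank  | 2.49
9  | Grace | 3.05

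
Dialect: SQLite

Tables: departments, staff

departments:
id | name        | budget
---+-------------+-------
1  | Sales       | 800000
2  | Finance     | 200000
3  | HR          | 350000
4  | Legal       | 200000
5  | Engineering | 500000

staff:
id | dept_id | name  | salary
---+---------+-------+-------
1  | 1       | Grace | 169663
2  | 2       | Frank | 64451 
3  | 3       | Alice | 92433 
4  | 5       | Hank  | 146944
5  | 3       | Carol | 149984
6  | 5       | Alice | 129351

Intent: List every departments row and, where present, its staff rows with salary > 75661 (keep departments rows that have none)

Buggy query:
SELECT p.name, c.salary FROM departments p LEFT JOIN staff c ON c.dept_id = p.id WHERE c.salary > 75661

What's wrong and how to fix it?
Bug: A WHERE condition on the right-hand table after LEFT JOIN drops unmatched parents

Fix: Move the right-table condition into the ON clause so unmatched parents are kept

Corrected query:
SELECT p.name, c.salary FROM departments p LEFT JOIN staff c ON c.dept_id = p.id AND c.salary > 75661

Result:
name        | salary
------------+-------
Sales       | 169663
Finance     | NULL  
HR          | 92433 
HR          | 149984
Legal       | NULL  
Engineering | 129351
Engineering | 146944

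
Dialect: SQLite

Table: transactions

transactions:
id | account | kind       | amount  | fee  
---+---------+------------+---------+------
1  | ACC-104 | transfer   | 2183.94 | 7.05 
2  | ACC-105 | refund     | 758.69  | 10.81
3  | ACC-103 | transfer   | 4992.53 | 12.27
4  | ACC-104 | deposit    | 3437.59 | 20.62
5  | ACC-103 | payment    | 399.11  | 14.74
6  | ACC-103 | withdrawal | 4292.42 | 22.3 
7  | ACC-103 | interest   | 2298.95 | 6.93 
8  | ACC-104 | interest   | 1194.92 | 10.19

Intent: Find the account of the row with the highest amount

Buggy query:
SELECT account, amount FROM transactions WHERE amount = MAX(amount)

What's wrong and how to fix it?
Bug: MAX(amount) is an aggregate and cannot be used directly in WHERE

Fix: Use a subquery: WHERE amount = (SELECT MAX(amount) FROM transactions)

Corrected query:
SELECT account, amount FROM transactions WHERE amount = (SELECT MAX(amount) FROM transactions)

Result:
account | amount 
--------+--------
ACC-103 | 4992.53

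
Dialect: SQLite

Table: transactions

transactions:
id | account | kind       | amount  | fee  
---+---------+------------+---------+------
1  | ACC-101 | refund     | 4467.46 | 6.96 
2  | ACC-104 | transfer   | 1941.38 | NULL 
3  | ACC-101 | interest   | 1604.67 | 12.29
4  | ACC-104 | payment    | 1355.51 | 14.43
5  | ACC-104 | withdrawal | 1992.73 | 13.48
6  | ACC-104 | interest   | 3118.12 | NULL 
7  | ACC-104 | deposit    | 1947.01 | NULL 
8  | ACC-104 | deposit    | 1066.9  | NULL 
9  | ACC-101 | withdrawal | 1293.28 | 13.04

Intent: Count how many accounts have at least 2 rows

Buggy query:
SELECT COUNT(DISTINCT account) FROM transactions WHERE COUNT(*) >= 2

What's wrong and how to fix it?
Bug: COUNT(*) cannot appear in WHERE; the per-group count doesn't exist yet

Fix: Group first with HAVING COUNT(*) >= 2, then COUNT the resulting groups

Corrected query:
SELECT COUNT(*) FROM (SELECT account FROM transactions GROUP BY account HAVING COUNT(*) >= 2)

Result:
COUNT(*)
--------
2       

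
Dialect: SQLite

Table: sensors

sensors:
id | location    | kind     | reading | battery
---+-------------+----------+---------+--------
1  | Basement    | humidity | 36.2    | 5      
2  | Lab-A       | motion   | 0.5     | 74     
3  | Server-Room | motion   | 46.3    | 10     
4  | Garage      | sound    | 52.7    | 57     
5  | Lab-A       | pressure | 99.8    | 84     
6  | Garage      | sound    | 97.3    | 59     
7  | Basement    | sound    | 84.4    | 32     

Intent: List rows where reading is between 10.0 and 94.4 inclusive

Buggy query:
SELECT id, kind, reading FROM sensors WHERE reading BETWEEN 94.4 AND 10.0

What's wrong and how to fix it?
Bug: BETWEEN expects the lower bound first; with 94.4 AND 10.0 the range is empty

Fix: Write BETWEEN 10.0 AND 94.4

Corrected query:
SELECT id, kind, reading FROM sensors WHERE reading BETWEEN 10.0 AND 94.4

Result:
id | kind     | reading
---+----------+--------
1  | humidity | 36.2   
3  | motion   | 46.3   
4  | sound    | 52.7   
7  | sound    | 84.4   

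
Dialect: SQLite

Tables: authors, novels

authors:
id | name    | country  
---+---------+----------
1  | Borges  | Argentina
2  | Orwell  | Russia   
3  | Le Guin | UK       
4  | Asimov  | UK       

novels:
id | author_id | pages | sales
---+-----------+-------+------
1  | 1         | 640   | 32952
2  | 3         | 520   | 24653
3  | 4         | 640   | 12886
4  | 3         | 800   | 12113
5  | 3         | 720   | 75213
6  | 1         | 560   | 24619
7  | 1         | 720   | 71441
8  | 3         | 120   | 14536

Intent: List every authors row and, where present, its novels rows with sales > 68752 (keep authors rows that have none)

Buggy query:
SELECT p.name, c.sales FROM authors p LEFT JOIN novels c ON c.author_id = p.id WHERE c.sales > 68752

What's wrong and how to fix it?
Bug: Filtering c.sales in WHERE discards the NULL rows produced by LEFT JOIN, turning it into an inner join

Fix: Put 'c.sales > 68752' in the JOIN's ON clause instead of WHERE

Corrected query:
SELECT p.name, c.sales FROM authors p LEFT JOIN novels c ON c.author_id = p.id AND c.sales > 68752

Result:
name    | sales
--------+------
Borges  | 71441
Orwell  | NULL 
Le Guin | 75213
Asimov  | NULL 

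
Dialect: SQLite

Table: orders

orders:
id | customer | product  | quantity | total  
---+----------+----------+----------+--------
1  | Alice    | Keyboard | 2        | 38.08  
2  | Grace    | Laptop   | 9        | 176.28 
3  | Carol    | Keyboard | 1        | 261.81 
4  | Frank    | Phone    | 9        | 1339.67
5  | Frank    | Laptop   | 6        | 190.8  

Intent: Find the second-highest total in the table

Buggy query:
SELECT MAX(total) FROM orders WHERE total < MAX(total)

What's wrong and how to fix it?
Bug: MAX(total) on the right of the comparison is an aggregate-in-WHERE error

Fix: Put the inner MAX in a scalar subquery

Corrected query:
SELECT MAX(total) FROM orders WHERE total < (SELECT MAX(total) FROM orders)

Result:
MAX(total)
----------
261.81    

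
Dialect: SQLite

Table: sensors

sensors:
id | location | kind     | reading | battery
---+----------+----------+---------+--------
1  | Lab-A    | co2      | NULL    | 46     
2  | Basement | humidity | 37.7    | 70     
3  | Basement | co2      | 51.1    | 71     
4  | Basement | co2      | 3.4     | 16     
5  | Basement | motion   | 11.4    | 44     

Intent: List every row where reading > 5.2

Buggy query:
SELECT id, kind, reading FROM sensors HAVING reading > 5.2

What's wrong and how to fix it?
Bug: This is a non-aggregate query (no GROUP BY, no aggregates), so in SQLite the HAVING clause is invalid here; a row-level condition belongs in WHERE

Fix: Use WHERE for row-level filtering

Corrected query:
SELECT id, kind, reading FROM sensors WHERE reading > 5.2

Result:
id | kind     | reading
---+----------+--------
2  | humidity | 37.7   
3  | co2      | 51.1   
5  | motion   | 11.4   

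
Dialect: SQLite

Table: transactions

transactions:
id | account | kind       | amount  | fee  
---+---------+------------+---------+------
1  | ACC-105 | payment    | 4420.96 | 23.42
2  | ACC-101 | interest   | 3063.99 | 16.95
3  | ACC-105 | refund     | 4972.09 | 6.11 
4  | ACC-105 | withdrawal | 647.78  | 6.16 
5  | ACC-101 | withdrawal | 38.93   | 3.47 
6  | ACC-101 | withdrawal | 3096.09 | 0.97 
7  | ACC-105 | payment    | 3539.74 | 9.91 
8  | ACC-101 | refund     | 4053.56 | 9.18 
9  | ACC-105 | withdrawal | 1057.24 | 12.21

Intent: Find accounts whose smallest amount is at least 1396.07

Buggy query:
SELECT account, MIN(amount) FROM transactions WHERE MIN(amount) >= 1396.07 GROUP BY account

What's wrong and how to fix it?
Bug: Aggregates like MIN are computed per group after WHERE runs

Fix: Use HAVING for the per-group MIN condition

Corrected query:
SELECT account, MIN(amount) FROM transactions GROUP BY account HAVING MIN(amount) >= 1396.07

Result:
(no rows)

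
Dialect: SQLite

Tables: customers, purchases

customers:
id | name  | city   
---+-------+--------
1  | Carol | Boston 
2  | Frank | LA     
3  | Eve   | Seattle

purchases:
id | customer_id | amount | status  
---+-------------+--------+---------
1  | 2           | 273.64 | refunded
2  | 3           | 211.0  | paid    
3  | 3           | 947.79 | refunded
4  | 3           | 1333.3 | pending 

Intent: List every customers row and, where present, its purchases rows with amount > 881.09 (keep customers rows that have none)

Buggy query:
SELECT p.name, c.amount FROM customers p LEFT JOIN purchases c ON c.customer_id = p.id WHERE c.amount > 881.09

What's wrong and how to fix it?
Bug: A WHERE condition on the right-hand table after LEFT JOIN drops unmatched parents

Fix: Move the right-table condition into the ON clause so unmatched parents are kept

Corrected query:
SELECT p.name, c.amount FROM customers p LEFT JOIN purchases c ON c.customer_id = p.id AND c.amount > 881.09

Result:
name  | amount
------+-------
Carol | NULL  
Frank | NULL  
Eve   | 947.79
Eve   | 1333.3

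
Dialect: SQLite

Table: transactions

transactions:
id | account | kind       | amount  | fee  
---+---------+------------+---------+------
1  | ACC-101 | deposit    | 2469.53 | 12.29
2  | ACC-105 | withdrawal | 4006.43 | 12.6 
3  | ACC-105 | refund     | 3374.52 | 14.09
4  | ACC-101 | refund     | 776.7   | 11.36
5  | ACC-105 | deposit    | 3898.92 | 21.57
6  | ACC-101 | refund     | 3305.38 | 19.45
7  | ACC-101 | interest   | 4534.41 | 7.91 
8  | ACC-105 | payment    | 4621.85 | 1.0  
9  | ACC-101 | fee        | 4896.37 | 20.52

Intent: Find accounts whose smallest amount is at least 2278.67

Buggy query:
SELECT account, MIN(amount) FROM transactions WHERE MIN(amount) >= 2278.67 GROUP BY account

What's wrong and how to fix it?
Bug: Aggregates like MIN are computed per group after WHERE runs

Fix: Use HAVING for the per-group MIN condition

Corrected query:
SELECT account, MIN(amount) FROM transactions GROUP BY account HAVING MIN(amount) >= 2278.67

Result:
account | MIN(amount)
--------+------------
ACC-105 | 3374.52    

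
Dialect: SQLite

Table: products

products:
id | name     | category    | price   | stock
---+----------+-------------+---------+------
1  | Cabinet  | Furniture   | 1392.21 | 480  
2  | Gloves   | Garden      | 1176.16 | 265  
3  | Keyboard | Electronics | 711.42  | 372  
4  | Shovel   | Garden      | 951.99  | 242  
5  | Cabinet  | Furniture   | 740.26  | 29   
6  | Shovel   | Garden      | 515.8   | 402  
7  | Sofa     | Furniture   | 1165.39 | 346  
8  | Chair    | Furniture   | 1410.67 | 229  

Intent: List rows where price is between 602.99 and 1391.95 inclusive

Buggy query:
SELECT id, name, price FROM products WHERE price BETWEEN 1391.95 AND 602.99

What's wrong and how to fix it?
Bug: BETWEEN expects the lower bound first; with 1391.95 AND 602.99 the range is empty

Fix: Swap the bounds so the smaller value comes first

Corrected query:
SELECT id, name, price FROM products WHERE price BETWEEN 602.99 AND 1391.95

Result:
id | name     | price  
---+----------+--------
2  | Gloves   | 1176.16
3  | Keyboard | 711.42 
4  | Shovel   | 951.99 
5  | Cabinet  | 740.26 
7  | Sofa     | 1165.39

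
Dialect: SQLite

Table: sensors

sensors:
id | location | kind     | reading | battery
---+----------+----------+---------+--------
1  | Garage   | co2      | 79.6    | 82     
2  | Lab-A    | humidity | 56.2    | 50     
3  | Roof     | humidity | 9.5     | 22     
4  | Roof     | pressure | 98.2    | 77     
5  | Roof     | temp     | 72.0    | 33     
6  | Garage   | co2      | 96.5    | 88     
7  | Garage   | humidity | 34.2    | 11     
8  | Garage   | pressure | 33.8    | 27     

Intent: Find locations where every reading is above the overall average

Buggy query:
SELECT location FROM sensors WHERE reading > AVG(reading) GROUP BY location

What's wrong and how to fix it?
Bug: AVG() is an aggregate; it can't sit directly in WHERE

Fix: Compute the overall average in a scalar subquery and compare each group's MIN against it in HAVING

Corrected query:
SELECT location FROM sensors GROUP BY location HAVING MIN(reading) > (SELECT AVG(reading) FROM sensors)

Result:
(no rows)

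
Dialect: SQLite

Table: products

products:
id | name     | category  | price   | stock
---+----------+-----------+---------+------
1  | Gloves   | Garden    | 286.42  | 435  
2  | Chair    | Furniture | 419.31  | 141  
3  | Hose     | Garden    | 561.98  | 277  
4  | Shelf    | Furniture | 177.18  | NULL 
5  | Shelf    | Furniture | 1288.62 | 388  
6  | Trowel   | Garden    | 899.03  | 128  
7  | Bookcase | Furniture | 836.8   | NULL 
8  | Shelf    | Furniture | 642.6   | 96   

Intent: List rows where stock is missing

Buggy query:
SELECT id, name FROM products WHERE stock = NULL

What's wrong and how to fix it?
Bug: '= NULL' is always unknown in SQL three-valued logic, so no rows match

Fix: Use IS NULL to test for NULL

Corrected query:
SELECT id, name FROM products WHERE stock IS NULL

Result:
id | name    
---+---------
4  | Shelf   
7  | Bookcase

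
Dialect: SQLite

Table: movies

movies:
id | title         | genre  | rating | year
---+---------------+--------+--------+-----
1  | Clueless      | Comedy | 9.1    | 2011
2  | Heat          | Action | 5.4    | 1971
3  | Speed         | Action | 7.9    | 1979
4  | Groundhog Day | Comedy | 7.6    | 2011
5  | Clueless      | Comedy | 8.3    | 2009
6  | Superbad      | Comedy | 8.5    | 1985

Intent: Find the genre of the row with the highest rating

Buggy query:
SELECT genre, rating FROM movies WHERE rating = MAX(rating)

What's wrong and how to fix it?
Bug: MAX(rating) is an aggregate and cannot be used directly in WHERE

Fix: Wrap MAX in a scalar subquery so WHERE compares against a single value

Corrected query:
SELECT genre, rating FROM movies WHERE rating = (SELECT MAX(rating) FROM movies)

Result:
genre  | rating
-------+-------
Comedy | 9.1   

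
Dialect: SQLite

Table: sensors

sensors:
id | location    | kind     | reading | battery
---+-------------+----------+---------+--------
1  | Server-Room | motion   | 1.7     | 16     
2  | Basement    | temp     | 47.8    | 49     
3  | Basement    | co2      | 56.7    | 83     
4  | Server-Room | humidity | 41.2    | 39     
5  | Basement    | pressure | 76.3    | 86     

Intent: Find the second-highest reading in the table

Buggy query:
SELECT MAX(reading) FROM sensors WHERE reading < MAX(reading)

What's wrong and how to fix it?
Bug: The inner MAX is an aggregate inside WHERE, which is not allowed

Fix: Put the inner MAX in a scalar subquery

Corrected query:
SELECT MAX(reading) FROM sensors WHERE reading < (SELECT MAX(reading) FROM sensors)

Result:
MAX(reading)
------------
56.7        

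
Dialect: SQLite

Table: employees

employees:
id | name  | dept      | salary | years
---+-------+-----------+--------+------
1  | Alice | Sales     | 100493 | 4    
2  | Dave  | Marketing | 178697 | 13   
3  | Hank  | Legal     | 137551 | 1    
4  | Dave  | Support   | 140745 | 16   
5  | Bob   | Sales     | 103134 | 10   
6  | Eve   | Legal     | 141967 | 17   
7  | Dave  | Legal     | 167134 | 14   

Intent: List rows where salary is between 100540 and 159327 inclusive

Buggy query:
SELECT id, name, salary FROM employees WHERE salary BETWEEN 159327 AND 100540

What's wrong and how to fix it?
Bug: The bounds are reversed; BETWEEN a AND b requires a <= b to match anything

Fix: Swap the bounds so the smaller value comes first

Corrected query:
SELECT id, name, salary FROM employees WHERE salary BETWEEN 100540 AND 159327

Result:
id | name | salary
---+------+-------
3  | Hank | 137551
4  | Dave | 140745
5  | Bob  | 103134
6  | Eve  | 141967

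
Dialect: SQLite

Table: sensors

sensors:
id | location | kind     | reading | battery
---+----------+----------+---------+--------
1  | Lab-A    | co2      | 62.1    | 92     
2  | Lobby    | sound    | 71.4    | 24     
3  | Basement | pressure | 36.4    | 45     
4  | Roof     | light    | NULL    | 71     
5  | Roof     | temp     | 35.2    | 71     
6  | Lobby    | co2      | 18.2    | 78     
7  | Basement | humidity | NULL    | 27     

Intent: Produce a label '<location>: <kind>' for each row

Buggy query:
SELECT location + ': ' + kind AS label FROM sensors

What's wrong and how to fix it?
Bug: '+' is numeric addition; on text columns SQLite converts them to 0 instead of concatenating

Fix: Replace + with || to concatenate text

Corrected query:
SELECT location || ': ' || kind AS label FROM sensors

Result:
label             
------------------
Lab-A: co2        
Lobby: sound      
Basement: pressure
Roof: light       
Roof: temp        
Lobby: co2        
Basement: humidity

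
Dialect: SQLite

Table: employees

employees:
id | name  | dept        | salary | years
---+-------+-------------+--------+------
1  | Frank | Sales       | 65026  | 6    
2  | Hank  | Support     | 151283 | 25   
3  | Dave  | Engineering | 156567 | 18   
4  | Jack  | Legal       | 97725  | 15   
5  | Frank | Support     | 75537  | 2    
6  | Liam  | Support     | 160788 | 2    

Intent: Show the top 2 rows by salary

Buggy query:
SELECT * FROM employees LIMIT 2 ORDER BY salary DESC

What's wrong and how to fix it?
Bug: ORDER BY cannot follow LIMIT; LIMIT is the final clause

Fix: Sort with ORDER BY, then apply LIMIT

Corrected query:
SELECT * FROM employees ORDER BY salary DESC LIMIT 2

Result:
id | name | dept        | salary | years
---+------+-------------+--------+------
6  | Liam | Support     | 160788 | 2    
3  | Dave | Engineering | 156567 | 18   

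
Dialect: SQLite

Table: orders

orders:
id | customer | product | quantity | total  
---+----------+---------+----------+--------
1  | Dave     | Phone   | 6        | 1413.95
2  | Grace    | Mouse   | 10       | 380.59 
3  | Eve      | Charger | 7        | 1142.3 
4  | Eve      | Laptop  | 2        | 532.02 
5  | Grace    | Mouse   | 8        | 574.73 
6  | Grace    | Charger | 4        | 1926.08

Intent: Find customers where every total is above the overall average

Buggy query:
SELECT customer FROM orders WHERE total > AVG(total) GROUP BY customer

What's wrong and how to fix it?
Bug: AVG() is an aggregate; it can't sit directly in WHERE

Fix: Use a subquery for AVG and a HAVING MIN(...) filter so the condition holds for every row in the group

Corrected query:
SELECT customer FROM orders GROUP BY customer HAVING MIN(total) > (SELECT AVG(total) FROM orders)

Result:
customer
--------
Dave    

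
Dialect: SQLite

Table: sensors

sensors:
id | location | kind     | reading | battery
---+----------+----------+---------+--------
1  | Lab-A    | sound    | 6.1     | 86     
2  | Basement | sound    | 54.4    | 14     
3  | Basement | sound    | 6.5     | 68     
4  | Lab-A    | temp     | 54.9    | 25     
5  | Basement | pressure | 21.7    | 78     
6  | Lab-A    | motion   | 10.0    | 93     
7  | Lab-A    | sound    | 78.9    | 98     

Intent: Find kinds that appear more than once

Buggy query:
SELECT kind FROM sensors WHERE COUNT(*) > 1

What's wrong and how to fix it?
Bug: WHERE can't reference COUNT(*); aggregates are computed after WHERE

Fix: GROUP BY kind, then filter groups with HAVING COUNT(*) > 1

Corrected query:
SELECT kind FROM sensors GROUP BY kind HAVING COUNT(*) > 1

Result:
kind 
-----
sound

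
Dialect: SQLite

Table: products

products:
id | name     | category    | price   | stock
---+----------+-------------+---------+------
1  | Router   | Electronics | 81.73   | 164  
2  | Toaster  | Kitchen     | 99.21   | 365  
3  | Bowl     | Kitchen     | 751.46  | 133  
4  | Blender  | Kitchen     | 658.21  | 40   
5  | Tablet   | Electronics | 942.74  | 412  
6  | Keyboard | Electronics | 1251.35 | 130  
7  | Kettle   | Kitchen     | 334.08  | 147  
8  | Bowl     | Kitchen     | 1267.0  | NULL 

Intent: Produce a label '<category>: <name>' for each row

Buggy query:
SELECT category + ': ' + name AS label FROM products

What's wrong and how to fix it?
Bug: '+' is numeric addition; on text columns SQLite converts them to 0 instead of concatenating

Fix: Replace + with || to concatenate text

Corrected query:
SELECT category || ': ' || name AS label FROM products

Result:
label                
---------------------
Electronics: Router  
Kitchen: Toaster     
Kitchen: Bowl        
Kitchen: Blender     
Electronics: Tablet  
Electronics: Keyboard
Kitchen: Kettle      
Kitchen: Bowl        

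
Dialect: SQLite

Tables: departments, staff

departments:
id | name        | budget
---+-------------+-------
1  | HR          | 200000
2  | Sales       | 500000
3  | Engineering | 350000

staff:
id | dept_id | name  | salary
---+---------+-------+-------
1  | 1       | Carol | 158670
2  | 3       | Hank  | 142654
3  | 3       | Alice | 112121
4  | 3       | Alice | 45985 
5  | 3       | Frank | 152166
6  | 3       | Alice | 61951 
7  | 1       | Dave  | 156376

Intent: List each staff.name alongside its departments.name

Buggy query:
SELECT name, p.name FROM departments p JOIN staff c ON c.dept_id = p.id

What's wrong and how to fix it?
Bug: 'name' exists in both joined tables, so the database can't tell which one is meant

Fix: Qualify the column with its table alias (c.name)

Corrected query:
SELECT c.name, p.name FROM departments p JOIN staff c ON c.dept_id = p.id

Result:
name  | name       
------+------------
Carol | HR         
Hank  | Engineering
Alice | Engineering
Alice | Engineering
Frank | Engineering
Alice | Engineering
Dave  | HR         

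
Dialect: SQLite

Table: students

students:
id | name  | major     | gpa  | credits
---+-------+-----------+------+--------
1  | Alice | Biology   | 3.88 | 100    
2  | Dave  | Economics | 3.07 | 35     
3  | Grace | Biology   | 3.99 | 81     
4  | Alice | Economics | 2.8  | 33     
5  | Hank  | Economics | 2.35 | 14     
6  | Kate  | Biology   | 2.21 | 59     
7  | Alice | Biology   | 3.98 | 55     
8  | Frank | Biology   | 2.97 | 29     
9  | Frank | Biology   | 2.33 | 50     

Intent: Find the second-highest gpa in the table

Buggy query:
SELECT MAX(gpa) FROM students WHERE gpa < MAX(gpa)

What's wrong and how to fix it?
Bug: The inner MAX is an aggregate inside WHERE, which is not allowed

Fix: Put the inner MAX in a scalar subquery

Corrected query:
SELECT MAX(gpa) FROM students WHERE gpa < (SELECT MAX(gpa) FROM students)

Result:
MAX(gpa)
--------
3.98    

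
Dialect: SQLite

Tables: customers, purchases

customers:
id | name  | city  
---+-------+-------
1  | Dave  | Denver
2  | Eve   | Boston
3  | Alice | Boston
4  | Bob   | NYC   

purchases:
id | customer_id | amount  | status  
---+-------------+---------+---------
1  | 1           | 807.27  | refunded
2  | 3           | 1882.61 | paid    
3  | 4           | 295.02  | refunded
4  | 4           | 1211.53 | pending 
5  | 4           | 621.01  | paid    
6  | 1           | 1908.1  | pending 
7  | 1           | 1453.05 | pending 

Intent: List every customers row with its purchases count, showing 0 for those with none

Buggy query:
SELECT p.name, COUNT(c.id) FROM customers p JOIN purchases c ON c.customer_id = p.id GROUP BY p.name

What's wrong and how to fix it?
Bug: An inner join excludes parents with zero children

Fix: Use LEFT JOIN so parents without children still appear (COUNT(c.id) gives 0)

Corrected query:
SELECT p.name, COUNT(c.id) FROM customers p LEFT JOIN purchases c ON c.customer_id = p.id GROUP BY p.name

Result:
name  | COUNT(c.id)
------+------------
Alice | 1          
Bob   | 3          
Dave  | 3          
Eve   | 0          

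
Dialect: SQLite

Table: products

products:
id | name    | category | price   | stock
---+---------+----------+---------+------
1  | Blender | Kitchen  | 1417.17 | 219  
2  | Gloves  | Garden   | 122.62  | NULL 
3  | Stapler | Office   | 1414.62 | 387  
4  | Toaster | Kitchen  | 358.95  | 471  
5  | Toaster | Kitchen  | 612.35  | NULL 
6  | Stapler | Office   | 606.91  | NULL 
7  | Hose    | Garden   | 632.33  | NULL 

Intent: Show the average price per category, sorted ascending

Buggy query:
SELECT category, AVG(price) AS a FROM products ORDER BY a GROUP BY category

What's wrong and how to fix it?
Bug: ORDER BY appears before GROUP BY; SQL clause order requires GROUP BY first

Fix: Reorder: SELECT … FROM … GROUP BY … ORDER BY …

Corrected query:
SELECT category, AVG(price) AS a FROM products GROUP BY category ORDER BY a

Result:
category | a         
---------+-----------
Garden   | 377.475   
Kitchen  | 796.156667
Office   | 1010.765  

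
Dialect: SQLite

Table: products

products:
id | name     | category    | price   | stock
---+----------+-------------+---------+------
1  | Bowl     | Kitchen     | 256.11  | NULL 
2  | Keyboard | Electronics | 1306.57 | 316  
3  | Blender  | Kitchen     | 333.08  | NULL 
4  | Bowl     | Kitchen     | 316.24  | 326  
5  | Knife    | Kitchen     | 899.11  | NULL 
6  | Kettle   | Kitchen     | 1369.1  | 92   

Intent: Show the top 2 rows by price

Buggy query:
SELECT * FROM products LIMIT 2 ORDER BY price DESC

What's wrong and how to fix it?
Bug: ORDER BY cannot follow LIMIT; LIMIT is the final clause

Fix: Sort with ORDER BY, then apply LIMIT

Corrected query:
SELECT * FROM products ORDER BY price DESC LIMIT 2

Result:
id | name     | category    | price   | stock
---+----------+-------------+---------+------
6  | Kettle   | Kitchen     | 1369.1  | 92   
2  | Keyboard | Electronics | 1306.57 | 316  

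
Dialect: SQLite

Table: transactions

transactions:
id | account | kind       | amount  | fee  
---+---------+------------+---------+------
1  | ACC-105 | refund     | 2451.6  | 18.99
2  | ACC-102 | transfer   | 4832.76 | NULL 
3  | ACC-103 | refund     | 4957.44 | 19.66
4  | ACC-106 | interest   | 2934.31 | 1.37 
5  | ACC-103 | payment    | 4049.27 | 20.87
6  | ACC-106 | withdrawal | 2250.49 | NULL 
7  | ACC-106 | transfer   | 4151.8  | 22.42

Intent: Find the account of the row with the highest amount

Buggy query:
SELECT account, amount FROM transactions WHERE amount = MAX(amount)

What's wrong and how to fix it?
Bug: WHERE is evaluated per row; an aggregate over the whole table isn't defined there

Fix: Use a subquery: WHERE amount = (SELECT MAX(amount) FROM transactions)

Corrected query:
SELECT account, amount FROM transactions WHERE amount = (SELECT MAX(amount) FROM transactions)

Result:
account | amount 
--------+--------
ACC-103 | 4957.44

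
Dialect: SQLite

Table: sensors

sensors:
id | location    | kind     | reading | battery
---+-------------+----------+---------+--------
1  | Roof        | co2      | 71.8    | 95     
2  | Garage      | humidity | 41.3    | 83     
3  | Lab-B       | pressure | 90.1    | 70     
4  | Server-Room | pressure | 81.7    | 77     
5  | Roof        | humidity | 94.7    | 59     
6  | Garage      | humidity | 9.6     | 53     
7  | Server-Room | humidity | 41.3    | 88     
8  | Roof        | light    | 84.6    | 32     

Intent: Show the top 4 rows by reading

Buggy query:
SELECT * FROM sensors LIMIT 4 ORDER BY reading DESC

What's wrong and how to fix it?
Bug: ORDER BY cannot follow LIMIT; LIMIT is the final clause

Fix: Sort with ORDER BY, then apply LIMIT

Corrected query:
SELECT * FROM sensors ORDER BY reading DESC LIMIT 4

Result:
id | location    | kind     | reading | battery
---+-------------+----------+---------+--------
5  | Roof        | humidity | 94.7    | 59     
3  | Lab-B       | pressure | 90.1    | 70     
8  | Roof        | light    | 84.6    | 32     
4  | Server-Room | pressure | 81.7    | 77     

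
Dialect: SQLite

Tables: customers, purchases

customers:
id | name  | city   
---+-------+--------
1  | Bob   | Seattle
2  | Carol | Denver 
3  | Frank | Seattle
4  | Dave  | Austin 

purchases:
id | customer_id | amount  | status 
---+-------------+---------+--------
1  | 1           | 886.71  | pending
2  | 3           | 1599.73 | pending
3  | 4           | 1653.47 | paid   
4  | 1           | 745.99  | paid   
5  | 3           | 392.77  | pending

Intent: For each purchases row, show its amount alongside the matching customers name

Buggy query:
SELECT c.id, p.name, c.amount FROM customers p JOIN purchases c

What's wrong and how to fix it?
Bug: Missing join condition: each purchases row is matched to all customers rows instead of just its own

Fix: Specify the join condition linking the foreign key to the parent id

Corrected query:
SELECT c.id, p.name, c.amount FROM customers p JOIN purchases c ON c.customer_id = p.id

Result:
id | name  | amount 
---+-------+--------
1  | Bob   | 886.71 
2  | Frank | 1599.73
3  | Dave  | 1653.47
4  | Bob   | 745.99 
5  | Frank | 392.77 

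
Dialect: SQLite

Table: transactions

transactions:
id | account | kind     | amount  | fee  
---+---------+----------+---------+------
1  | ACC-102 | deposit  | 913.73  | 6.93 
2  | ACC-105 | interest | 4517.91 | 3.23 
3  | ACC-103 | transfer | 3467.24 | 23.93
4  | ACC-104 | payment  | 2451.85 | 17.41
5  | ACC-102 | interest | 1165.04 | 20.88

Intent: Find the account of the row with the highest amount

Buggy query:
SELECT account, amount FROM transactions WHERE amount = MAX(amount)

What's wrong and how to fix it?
Bug: MAX(amount) is an aggregate and cannot be used directly in WHERE

Fix: Use a subquery: WHERE amount = (SELECT MAX(amount) FROM transactions)

Corrected query:
SELECT account, amount FROM transactions WHERE amount = (SELECT MAX(amount) FROM transactions)

Result:
account | amount 
--------+--------
ACC-105 | 4517.91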